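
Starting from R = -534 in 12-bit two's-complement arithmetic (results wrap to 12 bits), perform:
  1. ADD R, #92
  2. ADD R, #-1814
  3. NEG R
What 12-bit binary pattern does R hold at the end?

Start: R = -534 = 110111101010.
R = -534 + 92 = -442 = 111001000110
R = -442 + (-1814) = -2256; wraps to 1840 = 011100110000
R = −(1840) = -1840 = 100011010000

100011010000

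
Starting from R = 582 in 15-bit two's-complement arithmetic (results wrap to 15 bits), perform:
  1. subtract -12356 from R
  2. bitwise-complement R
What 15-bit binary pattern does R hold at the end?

Start: R = 582 = 000001001000110.
R = 582 − (-12356) = 12938 = 011001010001010
R = NOT 011001010001010 = 100110101110101 = -12939

100110101110101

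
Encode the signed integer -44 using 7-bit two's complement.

1010100

|-44| = 44 = 0101100 in 7 bits.
Invert the bits: 1010011. Add 1: 1010100.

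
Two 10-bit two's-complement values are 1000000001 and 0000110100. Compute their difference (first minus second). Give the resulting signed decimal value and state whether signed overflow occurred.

1000000001 = -511 (signed)
0000110100 = 52 (signed)
Subtract via negate-and-add: invert 0000110100 + 1 = 1111001100 (i.e. -52).
  1000000001
+ 1111001100
= 0111001101  (discard carry-out 1)
Result 0111001101: MSB = 0 → value 461.
Both addends (after negating the subtrahend) are negative but the stored result is non-negative: signed overflow. The true value -511 − 52 = -563 lies outside [-512, 511].

461; overflow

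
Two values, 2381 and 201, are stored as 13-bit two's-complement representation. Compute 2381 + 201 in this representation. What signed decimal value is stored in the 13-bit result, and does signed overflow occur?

2381 → 0100101001101
201 → 0000011001001
  0100101001101
+ 0000011001001
= 0101000010110
Result 0101000010110: MSB = 0 → value 2582.
Both addends are non-negative and so is the stored result: no signed overflow.

2582; no overflow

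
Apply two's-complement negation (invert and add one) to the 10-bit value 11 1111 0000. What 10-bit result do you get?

0000010000

Invert: 0000001111. Add 1: 0000010000.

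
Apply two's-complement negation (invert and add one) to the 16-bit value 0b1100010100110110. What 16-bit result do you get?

0011101011001010

Invert: 0011101011001001. Add 1: 0011101011001010.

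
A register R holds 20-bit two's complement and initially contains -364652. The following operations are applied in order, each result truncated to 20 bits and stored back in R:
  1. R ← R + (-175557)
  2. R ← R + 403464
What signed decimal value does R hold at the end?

Start: R = -364652 = 10100110111110010100.
R = -364652 + (-175557) = -540209; wraps to 508367 = 01111100000111001111
R = 508367 + 403464 = 911831; wraps to -136745 = 11011110100111010111

-136745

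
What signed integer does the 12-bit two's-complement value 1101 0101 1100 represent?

-676

MSB is 1, so the value is negative.
Invert: 001010100011. Add 1: 001010100100 = 676. So the value is −676.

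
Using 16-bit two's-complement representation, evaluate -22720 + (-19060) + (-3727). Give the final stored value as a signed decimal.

-22720 + (-19060) = -41780 → wraps to 23756 (0101110011001100)
23756 + (-3727) = 20029 (0100111000111101)

20029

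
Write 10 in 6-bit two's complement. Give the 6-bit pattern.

001010

10 is non-negative, so write it directly in 6 bits: 001010.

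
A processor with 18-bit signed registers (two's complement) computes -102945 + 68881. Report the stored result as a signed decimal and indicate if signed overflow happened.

-34064; no overflow

-102945 → 100110110111011111
68881 → 010000110100010001
  100110110111011111
+ 010000110100010001
= 110111101011110000
Result 110111101011110000: MSB = 1 → 228080 − 262144 = -34064.
Addends have opposite signs, so signed overflow cannot occur.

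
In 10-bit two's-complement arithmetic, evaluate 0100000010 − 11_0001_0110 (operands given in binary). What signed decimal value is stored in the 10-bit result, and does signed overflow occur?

492; no overflow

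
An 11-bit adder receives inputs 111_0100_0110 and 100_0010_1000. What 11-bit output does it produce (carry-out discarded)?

01101101110

  11101000110
+ 10000101000
= 01101101110  (discard carry-out 1)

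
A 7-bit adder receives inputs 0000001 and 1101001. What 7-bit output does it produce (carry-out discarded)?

  0000001
+ 1101001
= 1101010

1101010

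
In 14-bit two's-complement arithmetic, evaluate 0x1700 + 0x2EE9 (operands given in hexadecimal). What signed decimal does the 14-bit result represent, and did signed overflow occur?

0x1700 = 01011100000000 = 5888 (signed)
0x2EE9 = 10111011101001 = -4375 (signed)
  01011100000000
+ 10111011101001
= 00010111101001  (discard carry-out 1)
Result 00010111101001: MSB = 0 → value 1513.
Addends have opposite signs, so signed overflow cannot occur.

1513; no overflow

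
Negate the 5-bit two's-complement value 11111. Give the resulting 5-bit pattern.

00001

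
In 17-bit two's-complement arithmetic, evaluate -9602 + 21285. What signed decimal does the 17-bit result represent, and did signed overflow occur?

11683; no overflow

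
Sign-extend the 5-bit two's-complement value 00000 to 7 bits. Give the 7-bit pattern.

MSB of 00000 is 0; replicate it into the new high bits.
00|00000 → 0000000 (still 0).

0000000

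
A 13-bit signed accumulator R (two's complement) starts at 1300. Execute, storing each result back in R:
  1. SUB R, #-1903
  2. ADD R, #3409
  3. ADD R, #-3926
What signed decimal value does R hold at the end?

2686

Start: R = 1300 = 0010100010100.
R = 1300 − (-1903) = 3203 = 0110010000011
R = 3203 + 3409 = 6612; wraps to -1580 = 1100111010100
R = -1580 + (-3926) = -5506; wraps to 2686 = 0101001111110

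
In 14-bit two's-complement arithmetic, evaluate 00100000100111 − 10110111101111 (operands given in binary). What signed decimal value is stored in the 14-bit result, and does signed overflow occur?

00100000100111 = 2087 (signed)
10110111101111 = -4625 (signed)
Subtract via negate-and-add: invert 10110111101111 + 1 = 01001000010001 (i.e. 4625).
  00100000100111
+ 01001000010001
= 01101000111000
Result 01101000111000: MSB = 0 → value 6712.
Both addends (after negating the subtrahend) are non-negative and so is the stored result: no signed overflow.

6712; no overflow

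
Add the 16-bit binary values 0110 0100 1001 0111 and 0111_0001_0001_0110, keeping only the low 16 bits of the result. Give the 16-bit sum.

1101010110101101

  0110010010010111
+ 0111000100010110
= 1101010110101101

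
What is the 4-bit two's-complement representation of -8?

1000

|-8| = 8 = 1000 in 4 bits.
Invert the bits: 0111. Add 1: 1000.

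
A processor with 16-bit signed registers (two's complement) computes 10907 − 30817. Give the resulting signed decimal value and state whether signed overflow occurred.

10907 → 0010101010011011
30817 → 0111100001100001
Subtract via negate-and-add: invert 0111100001100001 + 1 = 1000011110011111 (i.e. -30817).
  0010101010011011
+ 1000011110011111
= 1011001000111010
Result 1011001000111010: MSB = 1 → 45626 − 65536 = -19910.
Addends (after negating the subtrahend) have opposite signs, so signed overflow cannot occur.

-19910; no overflow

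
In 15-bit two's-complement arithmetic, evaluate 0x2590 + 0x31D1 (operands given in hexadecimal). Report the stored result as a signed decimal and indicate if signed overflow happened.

-10399; overflow

0x2590 = 010010110010000 = 9616 (signed)
0x31D1 = 011000111010001 = 12753 (signed)
  010010110010000
+ 011000111010001
= 101011101100001
Result 101011101100001: MSB = 1 → 22369 − 32768 = -10399.
Both addends are non-negative but the stored result is negative: signed overflow. The true value 9616 + 12753 = 22369 lies outside [-16384, 16383].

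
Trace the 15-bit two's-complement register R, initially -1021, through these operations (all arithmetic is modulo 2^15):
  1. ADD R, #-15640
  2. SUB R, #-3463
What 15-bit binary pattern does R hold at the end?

100110001110010

Start: R = -1021 = 111110000000011.
R = -1021 + (-15640) = -16661; wraps to 16107 = 011111011101011
R = 16107 − (-3463) = 19570; wraps to -13198 = 100110001110010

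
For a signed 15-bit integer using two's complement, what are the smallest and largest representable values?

Minimum: −2^14 = -16384.
Maximum: 2^14 − 1 = 16383.

min = -16384, max = 16383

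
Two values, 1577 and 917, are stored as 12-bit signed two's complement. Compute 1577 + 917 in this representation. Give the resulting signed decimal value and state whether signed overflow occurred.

1577 → 011000101001
917 → 001110010101
  011000101001
+ 001110010101
= 100110111110
Result 100110111110: MSB = 1 → 2494 − 4096 = -1602.
Both addends are non-negative but the stored result is negative: signed overflow. The true value 1577 + 917 = 2494 lies outside [-2048, 2047].

-1602; overflow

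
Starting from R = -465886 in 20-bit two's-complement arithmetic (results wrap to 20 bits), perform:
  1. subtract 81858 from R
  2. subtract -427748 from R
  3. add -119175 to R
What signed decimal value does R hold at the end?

Start: R = -465886 = 10001110010000100010.
R = -465886 − 81858 = -547744; wraps to 500832 = 01111010010001100000
R = 500832 − (-427748) = 928580; wraps to -119996 = 11100010101101000100
R = -119996 + (-119175) = -239171 = 11000101100110111101

-239171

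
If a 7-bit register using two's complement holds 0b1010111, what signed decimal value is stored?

-41

MSB is 1, so the value is negative.
Unsigned reading: 87. Subtract 2^7 = 128: 87 − 128 = -41.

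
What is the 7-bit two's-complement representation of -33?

|-33| = 33 = 0100001 in 7 bits.
Invert the bits: 1011110. Add 1: 1011111.
Check: 1011111 reads as 95 − 128 = -33.

1011111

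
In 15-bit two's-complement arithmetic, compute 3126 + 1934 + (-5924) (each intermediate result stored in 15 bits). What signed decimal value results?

3126 + 1934 = 5060 (001001111000100)
5060 + (-5924) = -864 (111110010100000)

-864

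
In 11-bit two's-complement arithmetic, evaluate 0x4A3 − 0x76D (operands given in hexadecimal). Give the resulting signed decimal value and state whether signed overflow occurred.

-714; no overflow

0x4A3 = 10010100011 = -861 (signed)
0x76D = 11101101101 = -147 (signed)
Subtract via negate-and-add: invert 11101101101 + 1 = 00010010011 (i.e. 147).
  10010100011
+ 00010010011
= 10100110110
Result 10100110110: MSB = 1 → 1334 − 2048 = -714.
Addends (after negating the subtrahend) have opposite signs, so signed overflow cannot occur.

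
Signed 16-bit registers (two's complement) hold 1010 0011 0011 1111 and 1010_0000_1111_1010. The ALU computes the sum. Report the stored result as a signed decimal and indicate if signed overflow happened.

17465; overflow

1010 0011 0011 1111 → 1010001100111111 = -23745 (signed)
1010_0000_1111_1010 → 1010000011111010 = -24326 (signed)
  1010001100111111
+ 1010000011111010
= 0100010000111001  (discard carry-out 1)
Result 0100010000111001: MSB = 0 → value 17465.
Both addends are negative but the stored result is non-negative: signed overflow. The true value -23745 + (-24326) = -48071 lies outside [-32768, 32767].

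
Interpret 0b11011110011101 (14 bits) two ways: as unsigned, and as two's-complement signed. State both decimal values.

unsigned = 14237, signed = -2147

Unsigned: 11011110011101 = 14237.
Signed: MSB=1 → 14237 − 16384 = -2147.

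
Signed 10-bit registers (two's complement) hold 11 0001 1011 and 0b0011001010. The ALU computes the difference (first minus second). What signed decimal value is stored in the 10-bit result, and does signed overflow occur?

-431; no overflow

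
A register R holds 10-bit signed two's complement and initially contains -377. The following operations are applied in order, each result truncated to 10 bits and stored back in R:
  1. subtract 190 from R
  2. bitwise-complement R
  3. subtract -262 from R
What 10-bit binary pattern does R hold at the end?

1100111100

Start: R = -377 = 1010000111.
R = -377 − 190 = -567; wraps to 457 = 0111001001
R = NOT 0111001001 = 1000110110 = -458
R = -458 − (-262) = -196 = 1100111100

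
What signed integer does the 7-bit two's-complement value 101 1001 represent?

-39

MSB is 1, so the value is negative.
Unsigned reading: 89. Subtract 2^7 = 128: 89 − 128 = -39.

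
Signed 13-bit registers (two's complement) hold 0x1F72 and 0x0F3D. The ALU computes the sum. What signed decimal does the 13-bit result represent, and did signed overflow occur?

0x1F72 = 1111101110010 = -142 (signed)
0x0F3D = 0111100111101 = 3901 (signed)
  1111101110010
+ 0111100111101
= 0111010101111  (discard carry-out 1)
Result 0111010101111: MSB = 0 → value 3759.
Addends have opposite signs, so signed overflow cannot occur.

3759; no overflow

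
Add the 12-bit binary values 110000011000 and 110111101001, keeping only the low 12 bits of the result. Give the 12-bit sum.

101000000001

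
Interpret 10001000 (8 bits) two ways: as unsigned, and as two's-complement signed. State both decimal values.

unsigned = 136, signed = -120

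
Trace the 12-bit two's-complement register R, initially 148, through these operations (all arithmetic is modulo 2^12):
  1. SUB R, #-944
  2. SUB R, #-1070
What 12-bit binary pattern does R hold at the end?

Start: R = 148 = 000010010100.
R = 148 − (-944) = 1092 = 010001000100
R = 1092 − (-1070) = 2162; wraps to -1934 = 100001110010

100001110010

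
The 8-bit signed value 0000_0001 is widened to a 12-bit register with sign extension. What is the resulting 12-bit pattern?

MSB of 00000001 is 0; replicate it into the new high bits.
0000|00000001 → 000000000001 (still 1).

000000000001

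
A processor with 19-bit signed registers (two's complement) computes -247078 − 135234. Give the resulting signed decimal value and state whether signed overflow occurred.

141976; overflow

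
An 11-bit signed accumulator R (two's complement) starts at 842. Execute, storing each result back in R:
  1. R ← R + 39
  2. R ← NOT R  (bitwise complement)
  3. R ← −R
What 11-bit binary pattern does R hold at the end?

Start: R = 842 = 01101001010.
R = 842 + 39 = 881 = 01101110001
R = NOT 01101110001 = 10010001110 = -882
R = −(-882) = 882 = 01101110010

01101110010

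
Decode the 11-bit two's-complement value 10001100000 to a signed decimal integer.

MSB is 1, so the value is negative.
Unsigned reading: 1120. Subtract 2^11 = 2048: 1120 − 2048 = -928.

-928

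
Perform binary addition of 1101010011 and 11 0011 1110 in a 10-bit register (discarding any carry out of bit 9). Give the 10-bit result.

1010010001

  1101010011
+ 1100111110
= 1010010001  (discard carry-out 1)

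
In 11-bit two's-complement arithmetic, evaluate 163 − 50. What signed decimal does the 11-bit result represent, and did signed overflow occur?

163 → 00010100011
50 → 00000110010
Subtract via negate-and-add: invert 00000110010 + 1 = 11111001110 (i.e. -50).
  00010100011
+ 11111001110
= 00001110001  (discard carry-out 1)
Result 00001110001: MSB = 0 → value 113.
Addends (after negating the subtrahend) have opposite signs, so signed overflow cannot occur.

113; no overflow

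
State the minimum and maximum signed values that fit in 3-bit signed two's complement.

Minimum: −2^2 = -4.
Maximum: 2^2 − 1 = 3.

min = -4, max = 3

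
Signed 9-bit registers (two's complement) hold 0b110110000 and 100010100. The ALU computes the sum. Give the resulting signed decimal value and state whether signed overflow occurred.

196; overflow

0b110110000 → 110110000 = -80 (signed)
100010100 = -236 (signed)
  110110000
+ 100010100
= 011000100  (discard carry-out 1)
Result 011000100: MSB = 0 → value 196.
Both addends are negative but the stored result is non-negative: signed overflow. The true value -80 + (-236) = -316 lies outside [-256, 255].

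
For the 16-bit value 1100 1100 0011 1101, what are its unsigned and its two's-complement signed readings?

Unsigned: 1100110000111101 = 52285.
Signed: MSB=1 → 52285 − 65536 = -13251.

unsigned = 52285, signed = -13251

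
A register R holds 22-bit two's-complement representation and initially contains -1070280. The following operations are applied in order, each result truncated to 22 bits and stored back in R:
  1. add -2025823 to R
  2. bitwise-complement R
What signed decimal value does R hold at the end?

-1098202

Start: R = -1070280 = 1011111010101100111000.
R = -1070280 + (-2025823) = -3096103; wraps to 1098201 = 0100001100000111011001
R = NOT 0100001100000111011001 = 1011110011111000100110 = -1098202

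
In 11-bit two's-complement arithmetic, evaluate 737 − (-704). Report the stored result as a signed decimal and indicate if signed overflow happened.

-607; overflow

737 → 01011100001
-704 → 10101000000
Subtract via negate-and-add: invert 10101000000 + 1 = 01011000000 (i.e. 704).
  01011100001
+ 01011000000
= 10110100001
Result 10110100001: MSB = 1 → 1441 − 2048 = -607.
Both addends (after negating the subtrahend) are non-negative but the stored result is negative: signed overflow. The true value 737 − (-704) = 1441 lies outside [-1024, 1023].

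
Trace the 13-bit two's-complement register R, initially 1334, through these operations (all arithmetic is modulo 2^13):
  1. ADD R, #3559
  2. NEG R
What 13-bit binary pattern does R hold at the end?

Start: R = 1334 = 0010100110110.
R = 1334 + 3559 = 4893; wraps to -3299 = 1001100011101
R = −(-3299) = 3299 = 0110011100011

0110011100011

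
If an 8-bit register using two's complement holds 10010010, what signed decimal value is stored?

-110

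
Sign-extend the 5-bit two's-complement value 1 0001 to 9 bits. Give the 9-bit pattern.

111110001

MSB of 10001 is 1; replicate it into the new high bits.
1111|10001 → 111110001 (still -15).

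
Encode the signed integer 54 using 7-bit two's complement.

0110110

54 is non-negative, so write it directly in 7 bits: 0110110.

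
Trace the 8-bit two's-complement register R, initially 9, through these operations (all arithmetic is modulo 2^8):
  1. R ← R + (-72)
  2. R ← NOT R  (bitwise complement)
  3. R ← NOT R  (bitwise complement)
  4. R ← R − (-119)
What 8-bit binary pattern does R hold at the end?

00111000

Start: R = 9 = 00001001.
R = 9 + (-72) = -63 = 11000001
R = NOT 11000001 = 00111110 = 62
R = NOT 00111110 = 11000001 = -63
R = -63 − (-119) = 56 = 00111000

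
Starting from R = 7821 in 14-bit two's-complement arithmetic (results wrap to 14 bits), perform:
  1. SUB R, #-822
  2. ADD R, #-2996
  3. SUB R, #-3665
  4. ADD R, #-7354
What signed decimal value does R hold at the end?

Start: R = 7821 = 01111010001101.
R = 7821 − (-822) = 8643; wraps to -7741 = 10000111000011
R = -7741 + (-2996) = -10737; wraps to 5647 = 01011000001111
R = 5647 − (-3665) = 9312; wraps to -7072 = 10010001100000
R = -7072 + (-7354) = -14426; wraps to 1958 = 00011110100110

1958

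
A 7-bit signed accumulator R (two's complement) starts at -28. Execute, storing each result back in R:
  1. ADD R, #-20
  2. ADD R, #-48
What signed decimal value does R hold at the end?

32

Start: R = -28 = 1100100.
R = -28 + (-20) = -48 = 1010000
R = -48 + (-48) = -96; wraps to 32 = 0100000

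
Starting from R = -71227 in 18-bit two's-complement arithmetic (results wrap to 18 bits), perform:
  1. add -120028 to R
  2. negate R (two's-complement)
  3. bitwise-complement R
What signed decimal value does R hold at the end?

70888

Start: R = -71227 = 101110100111000101.
R = -71227 + (-120028) = -191255; wraps to 70889 = 010001010011101001
R = −(70889) = -70889 = 101110101100010111
R = NOT 101110101100010111 = 010001010011101000 = 70888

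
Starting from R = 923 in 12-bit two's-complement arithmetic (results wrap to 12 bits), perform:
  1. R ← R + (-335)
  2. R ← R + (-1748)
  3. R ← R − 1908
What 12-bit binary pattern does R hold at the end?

010000000100

Start: R = 923 = 001110011011.
R = 923 + (-335) = 588 = 001001001100
R = 588 + (-1748) = -1160 = 101101111000
R = -1160 − 1908 = -3068; wraps to 1028 = 010000000100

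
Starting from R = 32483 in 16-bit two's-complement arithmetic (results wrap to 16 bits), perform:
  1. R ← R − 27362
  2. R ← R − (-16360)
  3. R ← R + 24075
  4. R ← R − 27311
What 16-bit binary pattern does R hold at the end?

0100011101000101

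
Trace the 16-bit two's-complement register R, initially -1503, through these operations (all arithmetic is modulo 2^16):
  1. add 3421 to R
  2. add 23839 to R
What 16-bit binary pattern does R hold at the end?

0110010010011101

Start: R = -1503 = 1111101000100001.
R = -1503 + 3421 = 1918 = 0000011101111110
R = 1918 + 23839 = 25757 = 0110010010011101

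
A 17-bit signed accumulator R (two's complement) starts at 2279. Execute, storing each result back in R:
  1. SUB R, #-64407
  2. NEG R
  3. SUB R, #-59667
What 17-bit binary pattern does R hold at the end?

11110010010010101

Start: R = 2279 = 00000100011100111.
R = 2279 − (-64407) = 66686; wraps to -64386 = 10000010001111110
R = −(-64386) = 64386 = 01111101110000010
R = 64386 − (-59667) = 124053; wraps to -7019 = 11110010010010101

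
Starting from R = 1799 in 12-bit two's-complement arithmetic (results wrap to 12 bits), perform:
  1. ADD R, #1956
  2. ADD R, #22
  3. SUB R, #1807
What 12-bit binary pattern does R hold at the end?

Start: R = 1799 = 011100000111.
R = 1799 + 1956 = 3755; wraps to -341 = 111010101011
R = -341 + 22 = -319 = 111011000001
R = -319 − 1807 = -2126; wraps to 1970 = 011110110010

011110110010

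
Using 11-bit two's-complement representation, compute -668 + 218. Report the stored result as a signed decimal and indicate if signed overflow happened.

-450; no overflow

-668 → 10101100100
218 → 00011011010
  10101100100
+ 00011011010
= 11000111110
Result 11000111110: MSB = 1 → 1598 − 2048 = -450.
Addends have opposite signs, so signed overflow cannot occur.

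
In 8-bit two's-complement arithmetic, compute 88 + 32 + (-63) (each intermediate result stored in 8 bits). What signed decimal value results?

57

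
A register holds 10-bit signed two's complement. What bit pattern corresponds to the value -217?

1100100111

|-217| = 217 = 0011011001 in 10 bits.
Invert the bits: 1100100110. Add 1: 1100100111.
Check: 1100100111 reads as 807 − 1024 = -217.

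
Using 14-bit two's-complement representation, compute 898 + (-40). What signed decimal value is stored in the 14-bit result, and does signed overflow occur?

898 → 00001110000010
-40 → 11111111011000
  00001110000010
+ 11111111011000
= 00001101011010  (discard carry-out 1)
Result 00001101011010: MSB = 0 → value 858.
Addends have opposite signs, so signed overflow cannot occur.

858; no overflow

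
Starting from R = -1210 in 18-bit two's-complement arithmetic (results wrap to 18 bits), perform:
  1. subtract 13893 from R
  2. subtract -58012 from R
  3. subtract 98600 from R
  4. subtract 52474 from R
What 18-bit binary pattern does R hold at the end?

Start: R = -1210 = 111111101101000110.
R = -1210 − 13893 = -15103 = 111100010100000001
R = -15103 − (-58012) = 42909 = 001010011110011101
R = 42909 − 98600 = -55691 = 110010011001110101
R = -55691 − 52474 = -108165 = 100101100101111011

100101100101111011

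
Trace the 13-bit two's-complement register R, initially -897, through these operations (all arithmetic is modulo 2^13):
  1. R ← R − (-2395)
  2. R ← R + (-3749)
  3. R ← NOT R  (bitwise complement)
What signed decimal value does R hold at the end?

Start: R = -897 = 1110001111111.
R = -897 − (-2395) = 1498 = 0010111011010
R = 1498 + (-3749) = -2251 = 1011100110101
R = NOT 1011100110101 = 0100011001010 = 2250

2250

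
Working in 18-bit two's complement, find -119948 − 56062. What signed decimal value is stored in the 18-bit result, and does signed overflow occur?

-119948 → 100010101101110100
56062 → 001101101011111110
Subtract via negate-and-add: invert 001101101011111110 + 1 = 110010010100000010 (i.e. -56062).
  100010101101110100
+ 110010010100000010
= 010101000001110110  (discard carry-out 1)
Result 010101000001110110: MSB = 0 → value 86134.
Both addends (after negating the subtrahend) are negative but the stored result is non-negative: signed overflow. The true value -119948 − 56062 = -176010 lies outside [-131072, 131071].

86134; overflow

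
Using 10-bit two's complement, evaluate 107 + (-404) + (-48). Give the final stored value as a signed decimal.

107 + (-404) = -297 (1011010111)
-297 + (-48) = -345 (1010100111)

-345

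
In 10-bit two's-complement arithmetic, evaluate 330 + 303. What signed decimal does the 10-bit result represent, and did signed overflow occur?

-391; overflow

330 → 0101001010
303 → 0100101111
  0101001010
+ 0100101111
= 1001111001
Result 1001111001: MSB = 1 → 633 − 1024 = -391.
Both addends are non-negative but the stored result is negative: signed overflow. The true value 330 + 303 = 633 lies outside [-512, 511].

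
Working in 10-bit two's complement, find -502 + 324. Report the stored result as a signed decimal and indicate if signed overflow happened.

-178; no overflow

-502 → 1000001010
324 → 0101000100
  1000001010
+ 0101000100
= 1101001110
Result 1101001110: MSB = 1 → 846 − 1024 = -178.
Addends have opposite signs, so signed overflow cannot occur.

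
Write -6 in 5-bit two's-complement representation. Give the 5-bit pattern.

11010

|-6| = 6 = 00110 in 5 bits.
Invert the bits: 11001. Add 1: 11010.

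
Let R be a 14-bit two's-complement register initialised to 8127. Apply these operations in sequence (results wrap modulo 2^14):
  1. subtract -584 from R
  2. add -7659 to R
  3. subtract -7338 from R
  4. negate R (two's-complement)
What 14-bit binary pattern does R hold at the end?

01111100111010

Start: R = 8127 = 01111110111111.
R = 8127 − (-584) = 8711; wraps to -7673 = 10001000000111
R = -7673 + (-7659) = -15332; wraps to 1052 = 00010000011100
R = 1052 − (-7338) = 8390; wraps to -7994 = 10000011000110
R = −(-7994) = 7994 = 01111100111010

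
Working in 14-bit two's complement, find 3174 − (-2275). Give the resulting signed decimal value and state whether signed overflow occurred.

5449; no overflow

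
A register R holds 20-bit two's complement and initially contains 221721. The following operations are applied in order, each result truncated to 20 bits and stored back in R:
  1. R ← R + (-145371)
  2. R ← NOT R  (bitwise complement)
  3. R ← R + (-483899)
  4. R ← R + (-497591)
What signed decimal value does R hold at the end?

Start: R = 221721 = 00110110001000011001.
R = 221721 + (-145371) = 76350 = 00010010101000111110
R = NOT 00010010101000111110 = 11101101010111000001 = -76351
R = -76351 + (-483899) = -560250; wraps to 488326 = 01110111001110000110
R = 488326 + (-497591) = -9265 = 11111101101111001111

-9265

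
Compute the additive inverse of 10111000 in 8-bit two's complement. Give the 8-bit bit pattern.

01001000

Invert: 01000111. Add 1: 01001000.
Check: 10111000 = -72, 01001000 = 72.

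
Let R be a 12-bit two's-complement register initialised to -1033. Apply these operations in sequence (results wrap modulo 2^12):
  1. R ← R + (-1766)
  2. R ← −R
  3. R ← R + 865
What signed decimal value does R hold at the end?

-432

Start: R = -1033 = 101111110111.
R = -1033 + (-1766) = -2799; wraps to 1297 = 010100010001
R = −(1297) = -1297 = 101011101111
R = -1297 + 865 = -432 = 111001010000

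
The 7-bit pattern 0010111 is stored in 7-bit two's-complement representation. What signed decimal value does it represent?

23

MSB is 0, so the value is non-negative: 0010111 = 23.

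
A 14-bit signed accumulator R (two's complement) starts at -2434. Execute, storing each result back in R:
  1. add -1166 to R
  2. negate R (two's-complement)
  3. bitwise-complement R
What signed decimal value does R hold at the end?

-3601

Start: R = -2434 = 11011001111110.
R = -2434 + (-1166) = -3600 = 11000111110000
R = −(-3600) = 3600 = 00111000010000
R = NOT 00111000010000 = 11000111101111 = -3601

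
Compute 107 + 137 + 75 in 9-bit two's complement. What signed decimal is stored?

107 + 137 = 244 (011110100)
244 + 75 = 319 → wraps to -193 (100111111)

-193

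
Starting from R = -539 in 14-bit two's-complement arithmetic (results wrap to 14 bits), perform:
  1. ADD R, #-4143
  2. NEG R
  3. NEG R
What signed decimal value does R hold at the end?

Start: R = -539 = 11110111100101.
R = -539 + (-4143) = -4682 = 10110110110110
R = −(-4682) = 4682 = 01001001001010
R = −(4682) = -4682 = 10110110110110

-4682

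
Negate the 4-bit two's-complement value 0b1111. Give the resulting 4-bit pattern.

0001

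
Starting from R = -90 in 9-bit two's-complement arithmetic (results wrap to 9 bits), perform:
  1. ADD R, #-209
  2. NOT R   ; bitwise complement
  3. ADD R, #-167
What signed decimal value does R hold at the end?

131

Start: R = -90 = 110100110.
R = -90 + (-209) = -299; wraps to 213 = 011010101
R = NOT 011010101 = 100101010 = -214
R = -214 + (-167) = -381; wraps to 131 = 010000011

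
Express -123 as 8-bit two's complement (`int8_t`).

|-123| = 123 = 01111011 in 8 bits.
Invert the bits: 10000100. Add 1: 10000101.
Check: 10000101 reads as 133 − 256 = -123.

10000101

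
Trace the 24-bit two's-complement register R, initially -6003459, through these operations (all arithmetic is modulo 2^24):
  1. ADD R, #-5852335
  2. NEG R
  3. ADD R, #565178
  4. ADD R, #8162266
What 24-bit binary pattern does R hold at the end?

Start: R = -6003459 = 101001000110010011111101.
R = -6003459 + (-5852335) = -11855794; wraps to 4921422 = 010010110001100001001110
R = −(4921422) = -4921422 = 101101001110011110110010
R = -4921422 + 565178 = -4356244 = 101111011000011101101100
R = -4356244 + 8162266 = 3806022 = 001110100001001101000110

001110100001001101000110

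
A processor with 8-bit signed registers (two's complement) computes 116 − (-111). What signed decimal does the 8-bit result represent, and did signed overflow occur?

116 → 01110100
-111 → 10010001
Subtract via negate-and-add: invert 10010001 + 1 = 01101111 (i.e. 111).
  01110100
+ 01101111
= 11100011
Result 11100011: MSB = 1 → 227 − 256 = -29.
Both addends (after negating the subtrahend) are non-negative but the stored result is negative: signed overflow. The true value 116 − (-111) = 227 lies outside [-128, 127].

-29; overflow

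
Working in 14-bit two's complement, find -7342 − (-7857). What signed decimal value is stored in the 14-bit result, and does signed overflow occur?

515; no overflow

-7342 → 10001101010010
-7857 → 10000101001111
Subtract via negate-and-add: invert 10000101001111 + 1 = 01111010110001 (i.e. 7857).
  10001101010010
+ 01111010110001
= 00001000000011  (discard carry-out 1)
Result 00001000000011: MSB = 0 → value 515.
Addends (after negating the subtrahend) have opposite signs, so signed overflow cannot occur.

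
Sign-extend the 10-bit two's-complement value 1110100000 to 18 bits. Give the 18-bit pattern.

MSB of 1110100000 is 1; replicate it into the new high bits.
11111111|1110100000 → 111111111110100000 (still -96).

111111111110100000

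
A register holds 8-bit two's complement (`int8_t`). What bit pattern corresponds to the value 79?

01001111

79 is non-negative, so write it directly in 8 bits: 01001111.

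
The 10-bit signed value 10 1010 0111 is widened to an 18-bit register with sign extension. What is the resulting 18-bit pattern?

111111111010100111

MSB of 1010100111 is 1; replicate it into the new high bits.
11111111|1010100111 → 111111111010100111 (still -345).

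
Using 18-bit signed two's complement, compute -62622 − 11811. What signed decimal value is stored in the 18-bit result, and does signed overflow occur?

-62622 → 110000101101100010
11811 → 000010111000100011
Subtract via negate-and-add: invert 000010111000100011 + 1 = 111101000111011101 (i.e. -11811).
  110000101101100010
+ 111101000111011101
= 101101110100111111  (discard carry-out 1)
Result 101101110100111111: MSB = 1 → 187711 − 262144 = -74433.
Both addends (after negating the subtrahend) are negative and so is the stored result: no signed overflow.

-74433; no overflow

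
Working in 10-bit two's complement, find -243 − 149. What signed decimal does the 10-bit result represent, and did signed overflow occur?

-392; no overflow

-243 → 1100001101
149 → 0010010101
Subtract via negate-and-add: invert 0010010101 + 1 = 1101101011 (i.e. -149).
  1100001101
+ 1101101011
= 1001111000  (discard carry-out 1)
Result 1001111000: MSB = 1 → 632 − 1024 = -392.
Both addends (after negating the subtrahend) are negative and so is the stored result: no signed overflow.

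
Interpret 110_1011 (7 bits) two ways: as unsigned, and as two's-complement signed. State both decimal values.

Unsigned: 1101011 = 107.
Signed: MSB=1 → 107 − 128 = -21.

unsigned = 107, signed = -21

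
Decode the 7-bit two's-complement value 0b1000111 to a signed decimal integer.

MSB is 1, so the value is negative.
Invert: 0111000. Add 1: 0111001 = 57. So the value is −57.

-57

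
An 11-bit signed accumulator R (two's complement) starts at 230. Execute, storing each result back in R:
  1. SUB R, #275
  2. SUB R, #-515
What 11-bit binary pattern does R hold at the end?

Start: R = 230 = 00011100110.
R = 230 − 275 = -45 = 11111010011
R = -45 − (-515) = 470 = 00111010110

00111010110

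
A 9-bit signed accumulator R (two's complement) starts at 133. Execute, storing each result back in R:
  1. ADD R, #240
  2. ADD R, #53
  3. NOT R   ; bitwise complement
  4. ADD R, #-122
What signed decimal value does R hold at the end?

Start: R = 133 = 010000101.
R = 133 + 240 = 373; wraps to -139 = 101110101
R = -139 + 53 = -86 = 110101010
R = NOT 110101010 = 001010101 = 85
R = 85 + (-122) = -37 = 111011011

-37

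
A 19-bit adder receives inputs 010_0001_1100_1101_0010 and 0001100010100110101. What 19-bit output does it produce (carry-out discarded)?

0101110001000000111

  0100001110011010010
+ 0001100010100110101
= 0101110001000000111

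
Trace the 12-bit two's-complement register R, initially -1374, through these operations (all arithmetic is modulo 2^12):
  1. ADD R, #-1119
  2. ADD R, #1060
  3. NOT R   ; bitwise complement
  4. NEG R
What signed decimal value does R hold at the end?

-1432

Start: R = -1374 = 101010100010.
R = -1374 + (-1119) = -2493; wraps to 1603 = 011001000011
R = 1603 + 1060 = 2663; wraps to -1433 = 101001100111
R = NOT 101001100111 = 010110011000 = 1432
R = −(1432) = -1432 = 101001101000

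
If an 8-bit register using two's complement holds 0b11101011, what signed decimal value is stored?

-21

MSB is 1, so the value is negative.
Unsigned reading: 235. Subtract 2^8 = 256: 235 − 256 = -21.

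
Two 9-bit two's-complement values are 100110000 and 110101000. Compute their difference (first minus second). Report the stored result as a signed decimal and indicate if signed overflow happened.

100110000 = -208 (signed)
110101000 = -88 (signed)
Subtract via negate-and-add: invert 110101000 + 1 = 001011000 (i.e. 88).
  100110000
+ 001011000
= 110001000
Result 110001000: MSB = 1 → 392 − 512 = -120.
Addends (after negating the subtrahend) have opposite signs, so signed overflow cannot occur.

-120; no overflow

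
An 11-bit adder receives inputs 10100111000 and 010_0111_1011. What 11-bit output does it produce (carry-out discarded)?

  10100111000
+ 01001111011
= 11110110011

11110110011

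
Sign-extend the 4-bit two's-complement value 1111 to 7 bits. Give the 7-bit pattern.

1111111

MSB of 1111 is 1; replicate it into the new high bits.
111|1111 → 1111111 (still -1).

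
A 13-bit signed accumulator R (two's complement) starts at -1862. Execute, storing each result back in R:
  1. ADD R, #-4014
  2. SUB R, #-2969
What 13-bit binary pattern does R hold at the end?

1010010100101

Start: R = -1862 = 1100010111010.
R = -1862 + (-4014) = -5876; wraps to 2316 = 0100100001100
R = 2316 − (-2969) = 5285; wraps to -2907 = 1010010100101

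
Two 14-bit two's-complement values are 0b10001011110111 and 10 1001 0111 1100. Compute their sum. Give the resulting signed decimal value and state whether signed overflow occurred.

0b10001011110111 → 10001011110111 = -7433 (signed)
10 1001 0111 1100 → 10100101111100 = -5764 (signed)
  10001011110111
+ 10100101111100
= 00110001110011  (discard carry-out 1)
Result 00110001110011: MSB = 0 → value 3187.
Both addends are negative but the stored result is non-negative: signed overflow. The true value -7433 + (-5764) = -13197 lies outside [-8192, 8191].

3187; overflow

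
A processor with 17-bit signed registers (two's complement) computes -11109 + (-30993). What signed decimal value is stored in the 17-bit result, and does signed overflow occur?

-11109 → 11101010010011011
-30993 → 11000011011101111
  11101010010011011
+ 11000011011101111
= 10101101110001010  (discard carry-out 1)
Result 10101101110001010: MSB = 1 → 88970 − 131072 = -42102.
Both addends are negative and so is the stored result: no signed overflow.

-42102; no overflow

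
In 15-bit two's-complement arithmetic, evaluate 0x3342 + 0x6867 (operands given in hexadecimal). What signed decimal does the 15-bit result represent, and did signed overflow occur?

7081; no overflow

0x3342 = 011001101000010 = 13122 (signed)
0x6867 = 110100001100111 = -6041 (signed)
  011001101000010
+ 110100001100111
= 001101110101001  (discard carry-out 1)
Result 001101110101001: MSB = 0 → value 7081.
Addends have opposite signs, so signed overflow cannot occur.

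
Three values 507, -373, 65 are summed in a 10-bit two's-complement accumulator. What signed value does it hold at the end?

199

507 + (-373) = 134 (0010000110)
134 + 65 = 199 (0011000111)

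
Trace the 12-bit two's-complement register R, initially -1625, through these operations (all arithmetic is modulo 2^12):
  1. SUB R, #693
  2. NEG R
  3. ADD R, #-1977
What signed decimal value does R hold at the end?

341

Start: R = -1625 = 100110100111.
R = -1625 − 693 = -2318; wraps to 1778 = 011011110010
R = −(1778) = -1778 = 100100001110
R = -1778 + (-1977) = -3755; wraps to 341 = 000101010101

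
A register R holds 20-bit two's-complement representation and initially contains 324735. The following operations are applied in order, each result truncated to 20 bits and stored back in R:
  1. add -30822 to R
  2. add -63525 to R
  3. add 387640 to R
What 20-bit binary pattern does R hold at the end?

10010110111000101100

Start: R = 324735 = 01001111010001111111.
R = 324735 + (-30822) = 293913 = 01000111110000011001
R = 293913 + (-63525) = 230388 = 00111000001111110100
R = 230388 + 387640 = 618028; wraps to -430548 = 10010110111000101100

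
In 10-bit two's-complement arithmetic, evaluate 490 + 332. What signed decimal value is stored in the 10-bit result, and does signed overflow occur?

-202; overflow

490 → 0111101010
332 → 0101001100
  0111101010
+ 0101001100
= 1100110110
Result 1100110110: MSB = 1 → 822 − 1024 = -202.
Both addends are non-negative but the stored result is negative: signed overflow. The true value 490 + 332 = 822 lies outside [-512, 511].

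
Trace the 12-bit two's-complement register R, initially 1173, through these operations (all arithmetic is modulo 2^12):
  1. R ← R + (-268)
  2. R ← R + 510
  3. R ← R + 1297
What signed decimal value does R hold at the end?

Start: R = 1173 = 010010010101.
R = 1173 + (-268) = 905 = 001110001001
R = 905 + 510 = 1415 = 010110000111
R = 1415 + 1297 = 2712; wraps to -1384 = 101010011000

-1384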